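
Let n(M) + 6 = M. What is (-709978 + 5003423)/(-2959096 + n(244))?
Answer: -4293445/2958858 ≈ -1.4510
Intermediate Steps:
n(M) = -6 + M
(-709978 + 5003423)/(-2959096 + n(244)) = (-709978 + 5003423)/(-2959096 + (-6 + 244)) = 4293445/(-2959096 + 238) = 4293445/(-2958858) = 4293445*(-1/2958858) = -4293445/2958858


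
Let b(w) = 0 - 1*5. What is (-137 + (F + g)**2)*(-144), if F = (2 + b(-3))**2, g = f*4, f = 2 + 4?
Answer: -137088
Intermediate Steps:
f = 6
b(w) = -5 (b(w) = 0 - 5 = -5)
g = 24 (g = 6*4 = 24)
F = 9 (F = (2 - 5)**2 = (-3)**2 = 9)
(-137 + (F + g)**2)*(-144) = (-137 + (9 + 24)**2)*(-144) = (-137 + 33**2)*(-144) = (-137 + 1089)*(-144) = 952*(-144) = -137088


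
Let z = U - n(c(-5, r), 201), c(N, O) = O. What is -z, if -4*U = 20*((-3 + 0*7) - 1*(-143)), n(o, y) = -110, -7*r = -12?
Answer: 590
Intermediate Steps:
r = 12/7 (r = -⅐*(-12) = 12/7 ≈ 1.7143)
U = -700 (U = -5*((-3 + 0*7) - 1*(-143)) = -5*((-3 + 0) + 143) = -5*(-3 + 143) = -5*140 = -¼*2800 = -700)
z = -590 (z = -700 - 1*(-110) = -700 + 110 = -590)
-z = -1*(-590) = 590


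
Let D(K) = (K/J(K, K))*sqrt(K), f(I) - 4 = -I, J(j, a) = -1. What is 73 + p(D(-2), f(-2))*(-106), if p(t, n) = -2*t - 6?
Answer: 709 + 424*I*sqrt(2) ≈ 709.0 + 599.63*I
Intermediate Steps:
f(I) = 4 - I
D(K) = -K**(3/2) (D(K) = (K/(-1))*sqrt(K) = (K*(-1))*sqrt(K) = (-K)*sqrt(K) = -K**(3/2))
p(t, n) = -6 - 2*t
73 + p(D(-2), f(-2))*(-106) = 73 + (-6 - (-2)*(-2)**(3/2))*(-106) = 73 + (-6 - (-2)*(-2*I*sqrt(2)))*(-106) = 73 + (-6 - 4*I*sqrt(2))*(-106) = 73 + (636 + 424*I*sqrt(2)) = 709 + 424*I*sqrt(2)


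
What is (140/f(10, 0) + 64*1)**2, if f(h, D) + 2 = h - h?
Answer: 36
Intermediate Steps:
f(h, D) = -2 (f(h, D) = -2 + (h - h) = -2 + 0 = -2)
(140/f(10, 0) + 64*1)**2 = (140/(-2) + 64*1)**2 = (140*(-1/2) + 64)**2 = (-70 + 64)**2 = (-6)**2 = 36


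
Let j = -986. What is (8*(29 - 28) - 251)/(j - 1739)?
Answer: 243/2725 ≈ 0.089174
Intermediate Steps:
(8*(29 - 28) - 251)/(j - 1739) = (8*(29 - 28) - 251)/(-986 - 1739) = (8*1 - 251)/(-2725) = (8 - 251)*(-1/2725) = -243*(-1/2725) = 243/2725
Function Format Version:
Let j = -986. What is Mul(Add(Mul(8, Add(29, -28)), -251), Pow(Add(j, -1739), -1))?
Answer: Rational(243, 2725) ≈ 0.089174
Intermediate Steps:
Mul(Add(Mul(8, Add(29, -28)), -251), Pow(Add(j, -1739), -1)) = Mul(Add(Mul(8, Add(29, -28)), -251), Pow(Add(-986, -1739), -1)) = Mul(Add(Mul(8, 1), -251), Pow(-2725, -1)) = Mul(Add(8, -251), Rational(-1, 2725)) = Mul(-243, Rational(-1, 2725)) = Rational(243, 2725)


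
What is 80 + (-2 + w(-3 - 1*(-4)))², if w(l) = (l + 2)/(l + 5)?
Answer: 329/4 ≈ 82.250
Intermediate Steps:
w(l) = (2 + l)/(5 + l)
80 + (-2 + w(-3 - 1*(-4)))² = 80 + (-2 + (2 + (-3 - 1*(-4)))/(5 + (-3 - 1*(-4))))² = 80 + (-2 + (2 + (-3 + 4))/(5 + (-3 + 4)))² = 80 + (-2 + (2 + 1)/(5 + 1))² = 80 + (-2 + 3/6)² = 80 + (-2 + (⅙)*3)² = 80 + (-2 + ½)² = 80 + (-3/2)² = 80 + 9/4 = 329/4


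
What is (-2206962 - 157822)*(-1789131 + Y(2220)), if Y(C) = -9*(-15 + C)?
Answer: 4277837501184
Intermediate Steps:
Y(C) = 135 - 9*C
(-2206962 - 157822)*(-1789131 + Y(2220)) = (-2206962 - 157822)*(-1789131 + (135 - 9*2220)) = -2364784*(-1789131 + (135 - 19980)) = -2364784*(-1789131 - 19845) = -2364784*(-1808976) = 4277837501184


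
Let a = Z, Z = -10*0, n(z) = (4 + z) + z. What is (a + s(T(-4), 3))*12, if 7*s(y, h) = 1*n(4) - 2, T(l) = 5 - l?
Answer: 120/7 ≈ 17.143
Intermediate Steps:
n(z) = 4 + 2*z
s(y, h) = 10/7 (s(y, h) = (1*(4 + 2*4) - 2)/7 = (1*(4 + 8) - 2)/7 = (1*12 - 2)/7 = (12 - 2)/7 = (⅐)*10 = 10/7)
Z = 0
a = 0
(a + s(T(-4), 3))*12 = (0 + 10/7)*12 = (10/7)*12 = 120/7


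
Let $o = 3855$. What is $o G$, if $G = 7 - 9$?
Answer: $-7710$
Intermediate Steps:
$G = -2$ ($G = 7 - 9 = -2$)
$o G = 3855 \left(-2\right) = -7710$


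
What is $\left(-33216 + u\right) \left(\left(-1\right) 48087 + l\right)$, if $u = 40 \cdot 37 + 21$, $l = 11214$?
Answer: $1169427195$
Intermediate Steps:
$u = 1501$ ($u = 1480 + 21 = 1501$)
$\left(-33216 + u\right) \left(\left(-1\right) 48087 + l\right) = \left(-33216 + 1501\right) \left(\left(-1\right) 48087 + 11214\right) = - 31715 \left(-48087 + 11214\right) = \left(-31715\right) \left(-36873\right) = 1169427195$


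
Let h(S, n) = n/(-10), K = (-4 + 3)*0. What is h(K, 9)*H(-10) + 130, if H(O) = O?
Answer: 139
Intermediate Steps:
K = 0 (K = -1*0 = 0)
h(S, n) = -n/10 (h(S, n) = n*(-⅒) = -n/10)
h(K, 9)*H(-10) + 130 = -⅒*9*(-10) + 130 = -9/10*(-10) + 130 = 9 + 130 = 139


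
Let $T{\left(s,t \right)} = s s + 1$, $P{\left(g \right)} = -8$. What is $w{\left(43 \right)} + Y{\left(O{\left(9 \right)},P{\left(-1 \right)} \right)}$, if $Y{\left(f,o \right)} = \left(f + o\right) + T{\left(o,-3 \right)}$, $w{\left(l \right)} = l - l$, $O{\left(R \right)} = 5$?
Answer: $62$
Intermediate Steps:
$T{\left(s,t \right)} = 1 + s^{2}$ ($T{\left(s,t \right)} = s^{2} + 1 = 1 + s^{2}$)
$w{\left(l \right)} = 0$
$Y{\left(f,o \right)} = 1 + f + o + o^{2}$ ($Y{\left(f,o \right)} = \left(f + o\right) + \left(1 + o^{2}\right) = 1 + f + o + o^{2}$)
$w{\left(43 \right)} + Y{\left(O{\left(9 \right)},P{\left(-1 \right)} \right)} = 0 + \left(1 + 5 - 8 + \left(-8\right)^{2}\right) = 0 + \left(1 + 5 - 8 + 64\right) = 0 + 62 = 62$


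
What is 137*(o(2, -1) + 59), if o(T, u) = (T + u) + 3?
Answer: 8631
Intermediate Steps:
o(T, u) = 3 + T + u
137*(o(2, -1) + 59) = 137*((3 + 2 - 1) + 59) = 137*(4 + 59) = 137*63 = 8631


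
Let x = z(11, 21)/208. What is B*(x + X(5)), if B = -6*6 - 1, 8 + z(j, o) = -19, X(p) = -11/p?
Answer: 89651/1040 ≈ 86.203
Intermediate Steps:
z(j, o) = -27 (z(j, o) = -8 - 19 = -27)
B = -37 (B = -36 - 1 = -37)
x = -27/208 ≈ -0.12981
B*(x + X(5)) = -37*(-27/208 - 11/5) = -37*(-2423/1040) = 89651/1040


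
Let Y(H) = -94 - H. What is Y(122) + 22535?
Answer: 22319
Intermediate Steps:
Y(122) + 22535 = (-94 - 1*122) + 22535 = (-94 - 122) + 22535 = -216 + 22535 = 22319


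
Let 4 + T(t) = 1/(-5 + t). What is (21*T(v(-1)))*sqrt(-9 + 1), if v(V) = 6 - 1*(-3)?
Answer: -315*I*sqrt(2)/2 ≈ -222.74*I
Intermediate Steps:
v(V) = 9 (v(V) = 6 + 3 = 9)
T(t) = -4 + 1/(-5 + t)
(21*T(v(-1)))*sqrt(-9 + 1) = (21*((21 - 4*9)/(-5 + 9)))*sqrt(-9 + 1) = (21*((21 - 36)/4))*sqrt(-8) = (21*((1/4)*(-15)))*(2*I*sqrt(2)) = (21*(-15/4))*(2*I*sqrt(2)) = -315*I*sqrt(2)/2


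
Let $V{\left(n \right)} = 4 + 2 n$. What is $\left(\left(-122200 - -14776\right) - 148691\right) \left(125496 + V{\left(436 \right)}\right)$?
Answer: $-32365764780$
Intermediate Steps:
$\left(\left(-122200 - -14776\right) - 148691\right) \left(125496 + V{\left(436 \right)}\right) = \left(\left(-122200 - -14776\right) - 148691\right) \left(125496 + \left(4 + 2 \cdot 436\right)\right) = \left(\left(-122200 + 14776\right) - 148691\right) \left(125496 + \left(4 + 872\right)\right) = \left(-107424 - 148691\right) \left(125496 + 876\right) = \left(-256115\right) 126372 = -32365764780$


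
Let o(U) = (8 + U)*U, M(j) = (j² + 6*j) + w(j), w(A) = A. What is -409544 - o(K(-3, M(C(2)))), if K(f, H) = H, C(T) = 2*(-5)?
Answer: -410684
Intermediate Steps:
C(T) = -10
M(j) = j² + 7*j (M(j) = (j² + 6*j) + j = j² + 7*j)
o(U) = U*(8 + U)
-409544 - o(K(-3, M(C(2)))) = -409544 - (-10*(7 - 10))*(8 - 10*(7 - 10)) = -409544 - (-10*(-3))*(8 - 10*(-3)) = -409544 - 30*(8 + 30) = -409544 - 30*38 = -409544 - 1*1140 = -409544 - 1140 = -410684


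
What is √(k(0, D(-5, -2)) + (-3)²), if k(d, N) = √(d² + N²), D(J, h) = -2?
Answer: √11 ≈ 3.3166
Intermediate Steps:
k(d, N) = √(N² + d²)
√(k(0, D(-5, -2)) + (-3)²) = √(√((-2)² + 0²) + (-3)²) = √(√(4 + 0) + 9) = √(√4 + 9) = √(2 + 9) = √11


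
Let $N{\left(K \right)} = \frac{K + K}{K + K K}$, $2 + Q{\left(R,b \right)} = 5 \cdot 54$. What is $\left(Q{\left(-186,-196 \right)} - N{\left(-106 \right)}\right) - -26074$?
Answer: $\frac{2765912}{105} \approx 26342.0$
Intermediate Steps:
$Q{\left(R,b \right)} = 268$ ($Q{\left(R,b \right)} = -2 + 5 \cdot 54 = -2 + 270 = 268$)
$N{\left(K \right)} = \frac{2 K}{K + K^{2}}$
$\left(Q{\left(-186,-196 \right)} - N{\left(-106 \right)}\right) - -26074 = \left(268 - \frac{2}{1 - 106}\right) - -26074 = \left(268 - \frac{2}{-105}\right) + 26074 = \left(268 - 2 \left(- \frac{1}{105}\right)\right) + 26074 = \left(268 - - \frac{2}{105}\right) + 26074 = \left(268 + \frac{2}{105}\right) + 26074 = \frac{28142}{105} + 26074 = \frac{2765912}{105}$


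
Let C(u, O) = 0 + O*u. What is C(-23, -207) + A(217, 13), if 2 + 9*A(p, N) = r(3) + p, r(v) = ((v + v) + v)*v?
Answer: 43091/9 ≈ 4787.9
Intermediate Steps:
r(v) = 3*v² (r(v) = (2*v + v)*v = (3*v)*v = 3*v²)
A(p, N) = 25/9 + p/9 (A(p, N) = -2/9 + (3*3² + p)/9 = -2/9 + (3*9 + p)/9 = -2/9 + (27 + p)/9 = -2/9 + (3 + p/9) = 25/9 + p/9)
C(u, O) = O*u
C(-23, -207) + A(217, 13) = -207*(-23) + (25/9 + (⅑)*217) = 4761 + (25/9 + 217/9) = 4761 + 242/9 = 43091/9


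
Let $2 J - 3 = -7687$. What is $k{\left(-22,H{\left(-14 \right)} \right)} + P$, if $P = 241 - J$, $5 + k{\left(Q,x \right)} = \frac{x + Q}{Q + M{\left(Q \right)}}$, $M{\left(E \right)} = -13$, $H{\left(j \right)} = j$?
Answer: $\frac{142766}{35} \approx 4079.0$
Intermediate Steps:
$J = -3842$ ($J = \frac{3}{2} + \frac{1}{2} \left(-7687\right) = \frac{3}{2} - \frac{7687}{2} = -3842$)
$k{\left(Q,x \right)} = -5 + \frac{Q + x}{-13 + Q}$ ($k{\left(Q,x \right)} = -5 + \frac{x + Q}{Q - 13} = -5 + \frac{Q + x}{-13 + Q}$)
$P = 4083$ ($P = 241 - -3842 = 241 + 3842 = 4083$)
$k{\left(-22,H{\left(-14 \right)} \right)} + P = \frac{65 - 14 - -88}{-13 - 22} + 4083 = \frac{65 - 14 + 88}{-35} + 4083 = \left(- \frac{1}{35}\right) 139 + 4083 = - \frac{139}{35} + 4083 = \frac{142766}{35}$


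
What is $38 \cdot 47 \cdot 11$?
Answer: $19646$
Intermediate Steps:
$38 \cdot 47 \cdot 11 = 1786 \cdot 11 = 19646$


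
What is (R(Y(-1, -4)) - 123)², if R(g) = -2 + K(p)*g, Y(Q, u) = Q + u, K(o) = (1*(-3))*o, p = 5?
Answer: 2500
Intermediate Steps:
K(o) = -3*o
R(g) = -2 - 15*g (R(g) = -2 + (-3*5)*g = -2 - 15*g)
(R(Y(-1, -4)) - 123)² = ((-2 - 15*(-1 - 4)) - 123)² = ((-2 - 15*(-5)) - 123)² = ((-2 + 75) - 123)² = (73 - 123)² = (-50)² = 2500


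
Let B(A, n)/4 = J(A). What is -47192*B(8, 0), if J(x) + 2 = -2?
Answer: 755072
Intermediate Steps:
J(x) = -4 (J(x) = -2 - 2 = -4)
B(A, n) = -16 (B(A, n) = 4*(-4) = -16)
-47192*B(8, 0) = -47192*(-16) = -68*(-11104) = 755072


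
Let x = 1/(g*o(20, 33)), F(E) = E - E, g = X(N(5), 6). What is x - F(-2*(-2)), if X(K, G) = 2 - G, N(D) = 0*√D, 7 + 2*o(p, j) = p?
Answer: -1/26 ≈ -0.038462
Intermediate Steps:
o(p, j) = -7/2 + p/2
N(D) = 0
g = -4 (g = 2 - 1*6 = 2 - 6 = -4)
F(E) = 0
x = -1/26 (x = 1/(-4*(-7/2 + (½)*20)) = 1/(-4*(-7/2 + 10)) = 1/(-4*13/2) = 1/(-26) = -1/26 ≈ -0.038462)
x - F(-2*(-2)) = -1/26 - 1*0 = -1/26 + 0 = -1/26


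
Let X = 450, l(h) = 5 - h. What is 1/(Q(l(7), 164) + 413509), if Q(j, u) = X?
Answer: 1/413959 ≈ 2.4157e-6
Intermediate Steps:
Q(j, u) = 450
1/(Q(l(7), 164) + 413509) = 1/(450 + 413509) = 1/413959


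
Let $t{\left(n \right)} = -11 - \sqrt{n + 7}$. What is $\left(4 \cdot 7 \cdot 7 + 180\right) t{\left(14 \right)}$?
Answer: $-4136 - 376 \sqrt{21} \approx -5859.0$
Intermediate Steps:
$t{\left(n \right)} = -11 - \sqrt{7 + n}$
$\left(4 \cdot 7 \cdot 7 + 180\right) t{\left(14 \right)} = \left(4 \cdot 7 \cdot 7 + 180\right) \left(-11 - \sqrt{7 + 14}\right) = \left(28 \cdot 7 + 180\right) \left(-11 - \sqrt{21}\right) = \left(196 + 180\right) \left(-11 - \sqrt{21}\right) = 376 \left(-11 - \sqrt{21}\right) = -4136 - 376 \sqrt{21}$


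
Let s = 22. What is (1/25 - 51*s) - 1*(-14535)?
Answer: 335326/25 ≈ 13413.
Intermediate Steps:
(1/25 - 51*s) - 1*(-14535) = (1/25 - 51*22) - 1*(-14535) = (1/25 - 1122) + 14535 = -28049/25 + 14535 = 335326/25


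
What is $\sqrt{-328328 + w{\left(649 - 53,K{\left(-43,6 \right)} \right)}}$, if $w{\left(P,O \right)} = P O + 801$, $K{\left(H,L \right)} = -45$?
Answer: $i \sqrt{354347} \approx 595.27 i$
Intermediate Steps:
$w{\left(P,O \right)} = 801 + O P$ ($w{\left(P,O \right)} = O P + 801 = 801 + O P$)
$\sqrt{-328328 + w{\left(649 - 53,K{\left(-43,6 \right)} \right)}} = \sqrt{-328328 + \left(801 - 45 \left(649 - 53\right)\right)} = \sqrt{-328328 + \left(801 - 26820\right)} = \sqrt{-328328 - 26019} = \sqrt{-354347} = i \sqrt{354347}$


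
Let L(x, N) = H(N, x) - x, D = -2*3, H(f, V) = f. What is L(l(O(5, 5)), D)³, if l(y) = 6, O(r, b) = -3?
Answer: -1728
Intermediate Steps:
D = -6
L(x, N) = N - x
L(l(O(5, 5)), D)³ = (-6 - 1*6)³ = (-6 - 6)³ = (-12)³ = -1728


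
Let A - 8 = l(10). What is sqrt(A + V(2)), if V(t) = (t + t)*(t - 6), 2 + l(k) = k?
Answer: 0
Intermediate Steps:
l(k) = -2 + k
A = 16 (A = 8 + (-2 + 10) = 8 + 8 = 16)
V(t) = 2*t*(-6 + t) (V(t) = (2*t)*(-6 + t) = 2*t*(-6 + t))
sqrt(A + V(2)) = sqrt(16 + 2*2*(-6 + 2)) = sqrt(16 + 2*2*(-4)) = sqrt(16 - 16) = sqrt(0) = 0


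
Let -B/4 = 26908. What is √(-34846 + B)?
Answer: I*√142478 ≈ 377.46*I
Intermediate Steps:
B = -107632 (B = -4*26908 = -107632)
√(-34846 + B) = √(-34846 - 107632) = √(-142478) = I*√142478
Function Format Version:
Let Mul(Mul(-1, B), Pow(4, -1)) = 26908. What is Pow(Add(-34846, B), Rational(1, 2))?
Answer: Mul(I, Pow(142478, Rational(1, 2))) ≈ Mul(377.46, I)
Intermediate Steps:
B = -107632 (B = Mul(-4, 26908) = -107632)
Pow(Add(-34846, B), Rational(1, 2)) = Pow(Add(-34846, -107632), Rational(1, 2)) = Pow(-142478, Rational(1, 2)) = Mul(I, Pow(142478, Rational(1, 2)))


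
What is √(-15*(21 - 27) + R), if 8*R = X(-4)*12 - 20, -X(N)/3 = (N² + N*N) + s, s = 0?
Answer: I*√226/2 ≈ 7.5166*I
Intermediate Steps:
X(N) = -6*N² (X(N) = -3*((N² + N*N) + 0) = -3*((N² + N²) + 0) = -3*(2*N² + 0) = -6*N²)
R = -293/2 (R = (-6*(-4)²*12 - 20)/8 = (-6*16*12 - 20)/8 = (-96*12 - 20)/8 = (-1152 - 20)/8 = (⅛)*(-1172) = -293/2 ≈ -146.50)
√(-15*(21 - 27) + R) = √(-15*(21 - 27) - 293/2) = √(-15*(-6) - 293/2) = √(90 - 293/2) = √(-113/2) = I*√226/2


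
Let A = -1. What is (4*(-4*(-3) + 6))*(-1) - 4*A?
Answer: -68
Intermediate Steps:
(4*(-4*(-3) + 6))*(-1) - 4*A = (4*(-4*(-3) + 6))*(-1) - 4*(-1) = (4*(12 + 6))*(-1) + 4 = (4*18)*(-1) + 4 = 72*(-1) + 4 = -72 + 4 = -68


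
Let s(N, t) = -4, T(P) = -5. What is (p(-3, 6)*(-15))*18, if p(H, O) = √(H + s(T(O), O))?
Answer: -270*I*√7 ≈ -714.35*I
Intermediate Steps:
p(H, O) = √(-4 + H) (p(H, O) = √(H - 4) = √(-4 + H))
(p(-3, 6)*(-15))*18 = (√(-4 - 3)*(-15))*18 = (√(-7)*(-15))*18 = ((I*√7)*(-15))*18 = -15*I*√7*18 = -270*I*√7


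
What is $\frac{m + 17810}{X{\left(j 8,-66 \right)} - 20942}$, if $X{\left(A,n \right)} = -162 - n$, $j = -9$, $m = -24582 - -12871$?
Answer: $- \frac{6099}{21038} \approx -0.2899$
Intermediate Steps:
$m = -11711$ ($m = -24582 + 12871 = -11711$)
$\frac{m + 17810}{X{\left(j 8,-66 \right)} - 20942} = \frac{-11711 + 17810}{\left(-162 - -66\right) - 20942} = \frac{6099}{\left(-162 + 66\right) - 20942} = \frac{6099}{-96 - 20942} = \frac{6099}{-21038} = 6099 \left(- \frac{1}{21038}\right) = - \frac{6099}{21038}$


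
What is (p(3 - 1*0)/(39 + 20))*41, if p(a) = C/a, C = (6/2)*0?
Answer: 0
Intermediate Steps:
C = 0 (C = (6*(½))*0 = 3*0 = 0)
p(a) = 0 (p(a) = 0/a = 0)
(p(3 - 1*0)/(39 + 20))*41 = (0/(39 + 20))*41 = (0/59)*41 = (0*(1/59))*41 = 0*41 = 0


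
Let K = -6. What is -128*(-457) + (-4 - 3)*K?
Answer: 58538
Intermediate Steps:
-128*(-457) + (-4 - 3)*K = -128*(-457) + (-4 - 3)*(-6) = 58496 - 7*(-6) = 58496 + 42 = 58538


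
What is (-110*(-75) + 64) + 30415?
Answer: 38729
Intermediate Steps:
(-110*(-75) + 64) + 30415 = (8250 + 64) + 30415 = 8314 + 30415 = 38729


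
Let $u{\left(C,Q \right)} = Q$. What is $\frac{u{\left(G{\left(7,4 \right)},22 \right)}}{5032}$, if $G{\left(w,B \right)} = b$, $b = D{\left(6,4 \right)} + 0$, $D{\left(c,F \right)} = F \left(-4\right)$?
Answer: $\frac{11}{2516} \approx 0.004372$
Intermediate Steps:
$D{\left(c,F \right)} = - 4 F$
$b = -16$ ($b = \left(-4\right) 4 + 0 = -16 + 0 = -16$)
$G{\left(w,B \right)} = -16$
$\frac{u{\left(G{\left(7,4 \right)},22 \right)}}{5032} = \frac{22}{5032} = 22 \cdot \frac{1}{5032} = \frac{11}{2516}$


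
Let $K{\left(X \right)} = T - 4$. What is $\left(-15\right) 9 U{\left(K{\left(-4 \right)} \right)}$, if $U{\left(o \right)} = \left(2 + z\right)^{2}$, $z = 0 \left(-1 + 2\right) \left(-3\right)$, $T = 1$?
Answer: $-540$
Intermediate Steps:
$K{\left(X \right)} = -3$ ($K{\left(X \right)} = 1 - 4 = -3$)
$z = 0$ ($z = 0 \cdot 1 \left(-3\right) = 0 \left(-3\right) = 0$)
$U{\left(o \right)} = 4$ ($U{\left(o \right)} = \left(2 + 0\right)^{2} = 2^{2} = 4$)
$\left(-15\right) 9 U{\left(K{\left(-4 \right)} \right)} = \left(-15\right) 9 \cdot 4 = \left(-135\right) 4 = -540$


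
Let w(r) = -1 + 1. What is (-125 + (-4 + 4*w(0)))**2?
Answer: 16641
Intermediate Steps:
w(r) = 0
(-125 + (-4 + 4*w(0)))**2 = (-125 + (-4 + 4*0))**2 = (-125 + (-4 + 0))**2 = (-125 - 4)**2 = (-129)**2 = 16641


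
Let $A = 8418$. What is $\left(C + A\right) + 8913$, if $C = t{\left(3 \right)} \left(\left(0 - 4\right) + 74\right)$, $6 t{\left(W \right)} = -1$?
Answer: $\frac{51958}{3} \approx 17319.0$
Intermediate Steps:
$t{\left(W \right)} = - \frac{1}{6}$ ($t{\left(W \right)} = \frac{1}{6} \left(-1\right) = - \frac{1}{6}$)
$C = - \frac{35}{3}$ ($C = - \frac{\left(0 - 4\right) + 74}{6} = - \frac{-4 + 74}{6} = \left(- \frac{1}{6}\right) 70 = - \frac{35}{3} \approx -11.667$)
$\left(C + A\right) + 8913 = \left(- \frac{35}{3} + 8418\right) + 8913 = \frac{25219}{3} + 8913 = \frac{51958}{3}$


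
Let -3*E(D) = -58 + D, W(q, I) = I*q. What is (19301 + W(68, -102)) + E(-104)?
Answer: 12419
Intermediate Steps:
E(D) = 58/3 - D/3 (E(D) = -(-58 + D)/3 = 58/3 - D/3)
(19301 + W(68, -102)) + E(-104) = (19301 - 102*68) + (58/3 - ⅓*(-104)) = (19301 - 6936) + (58/3 + 104/3) = 12365 + 54 = 12419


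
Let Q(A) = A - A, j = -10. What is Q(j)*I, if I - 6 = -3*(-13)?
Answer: 0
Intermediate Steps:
I = 45 (I = 6 - 3*(-13) = 6 + 39 = 45)
Q(A) = 0
Q(j)*I = 0*45 = 0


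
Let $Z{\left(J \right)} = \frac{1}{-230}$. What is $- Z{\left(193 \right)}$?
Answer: $\frac{1}{230} \approx 0.0043478$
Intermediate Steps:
$Z{\left(J \right)} = - \frac{1}{230}$
$- Z{\left(193 \right)} = \left(-1\right) \left(- \frac{1}{230}\right) = \frac{1}{230}$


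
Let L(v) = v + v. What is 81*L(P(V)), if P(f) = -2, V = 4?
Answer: -324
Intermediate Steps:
L(v) = 2*v
81*L(P(V)) = 81*(2*(-2)) = 81*(-4) = -324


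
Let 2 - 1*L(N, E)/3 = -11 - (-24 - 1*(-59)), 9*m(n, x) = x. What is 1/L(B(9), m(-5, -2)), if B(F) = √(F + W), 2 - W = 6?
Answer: 1/144 ≈ 0.0069444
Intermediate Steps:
W = -4 (W = 2 - 1*6 = 2 - 6 = -4)
m(n, x) = x/9
B(F) = √(-4 + F) (B(F) = √(F - 4) = √(-4 + F))
L(N, E) = 144 (L(N, E) = 6 - 3*(-11 - (-24 - 1*(-59))) = 6 - 3*(-11 - (-24 + 59)) = 6 - 3*(-11 - 1*35) = 6 - 3*(-11 - 35) = 6 - 3*(-46) = 6 + 138 = 144)
1/L(B(9), m(-5, -2)) = 1/144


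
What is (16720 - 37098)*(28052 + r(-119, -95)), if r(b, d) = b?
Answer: -569218674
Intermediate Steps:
(16720 - 37098)*(28052 + r(-119, -95)) = (16720 - 37098)*(28052 - 119) = -20378*27933 = -569218674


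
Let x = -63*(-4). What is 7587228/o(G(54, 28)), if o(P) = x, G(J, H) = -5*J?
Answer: 632269/21 ≈ 30108.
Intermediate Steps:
x = 252
o(P) = 252
7587228/o(G(54, 28)) = 7587228/252 = 7587228*(1/252) = 632269/21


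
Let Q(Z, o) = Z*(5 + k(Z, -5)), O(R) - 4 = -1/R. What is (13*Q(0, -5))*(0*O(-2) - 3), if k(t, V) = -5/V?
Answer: 0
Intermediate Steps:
O(R) = 4 - 1/R
Q(Z, o) = 6*Z (Q(Z, o) = Z*(5 - 5/(-5)) = Z*(5 - 5*(-⅕)) = Z*(5 + 1) = Z*6 = 6*Z)
(13*Q(0, -5))*(0*O(-2) - 3) = (13*(6*0))*(0*(4 - 1/(-2)) - 3) = (13*0)*(0*(4 - 1*(-½)) - 3) = 0*(0*(4 + ½) - 3) = 0*(0*(9/2) - 3) = 0*(0 - 3) = 0*(-3) = 0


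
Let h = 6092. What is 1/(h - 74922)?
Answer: -1/68830 ≈ -1.4529e-5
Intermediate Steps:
1/(h - 74922) = 1/(6092 - 74922) = 1/(-68830) = -1/68830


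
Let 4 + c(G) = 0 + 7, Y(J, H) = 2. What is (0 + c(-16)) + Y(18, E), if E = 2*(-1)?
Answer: 5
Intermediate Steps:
E = -2
c(G) = 3 (c(G) = -4 + (0 + 7) = -4 + 7 = 3)
(0 + c(-16)) + Y(18, E) = (0 + 3) + 2 = 3 + 2 = 5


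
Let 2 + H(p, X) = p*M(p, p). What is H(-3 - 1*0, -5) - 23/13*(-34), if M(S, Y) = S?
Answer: 873/13 ≈ 67.154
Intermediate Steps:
H(p, X) = -2 + p² (H(p, X) = -2 + p*p = -2 + p²)
H(-3 - 1*0, -5) - 23/13*(-34) = (-2 + (-3 - 1*0)²) - 23/13*(-34) = (-2 + (-3 + 0)²) - 23*1/13*(-34) = (-2 + (-3)²) - 23/13*(-34) = (-2 + 9) + 782/13 = 7 + 782/13 = 873/13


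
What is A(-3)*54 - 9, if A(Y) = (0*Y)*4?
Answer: -9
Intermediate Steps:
A(Y) = 0 (A(Y) = 0*4 = 0)
A(-3)*54 - 9 = 0*54 - 9 = 0 - 9 = -9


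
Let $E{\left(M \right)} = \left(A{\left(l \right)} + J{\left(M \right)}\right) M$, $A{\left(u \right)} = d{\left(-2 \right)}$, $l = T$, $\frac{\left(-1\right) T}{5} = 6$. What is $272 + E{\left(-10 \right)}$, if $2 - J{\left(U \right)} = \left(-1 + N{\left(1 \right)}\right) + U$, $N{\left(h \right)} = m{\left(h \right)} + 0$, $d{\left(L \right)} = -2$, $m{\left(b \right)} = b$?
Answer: $172$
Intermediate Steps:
$T = -30$ ($T = \left(-5\right) 6 = -30$)
$l = -30$
$N{\left(h \right)} = h$ ($N{\left(h \right)} = h + 0 = h$)
$A{\left(u \right)} = -2$
$J{\left(U \right)} = 2 - U$ ($J{\left(U \right)} = 2 - \left(\left(-1 + 1\right) + U\right) = 2 - \left(0 + U\right) = 2 - U$)
$E{\left(M \right)} = - M^{2}$ ($E{\left(M \right)} = \left(-2 - \left(-2 + M\right)\right) M = - M M = - M^{2}$)
$272 + E{\left(-10 \right)} = 272 - \left(-10\right)^{2} = 272 - 100 = 172$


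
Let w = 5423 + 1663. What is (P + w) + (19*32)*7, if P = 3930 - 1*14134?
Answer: 1138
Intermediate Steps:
w = 7086
P = -10204 (P = 3930 - 14134 = -10204)
(P + w) + (19*32)*7 = (-10204 + 7086) + (19*32)*7 = -3118 + 608*7 = -3118 + 4256 = 1138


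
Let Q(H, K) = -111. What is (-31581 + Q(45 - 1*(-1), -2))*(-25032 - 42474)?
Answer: 2139400152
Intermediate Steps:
(-31581 + Q(45 - 1*(-1), -2))*(-25032 - 42474) = (-31581 - 111)*(-25032 - 42474) = -31692*(-67506) = 2139400152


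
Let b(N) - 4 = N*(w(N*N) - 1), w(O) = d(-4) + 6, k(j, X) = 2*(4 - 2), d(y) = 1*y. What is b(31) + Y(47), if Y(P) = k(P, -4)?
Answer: 39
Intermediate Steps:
d(y) = y
k(j, X) = 4 (k(j, X) = 2*2 = 4)
Y(P) = 4
w(O) = 2 (w(O) = -4 + 6 = 2)
b(N) = 4 + N (b(N) = 4 + N*(2 - 1) = 4 + N*1 = 4 + N)
b(31) + Y(47) = (4 + 31) + 4 = 35 + 4 = 39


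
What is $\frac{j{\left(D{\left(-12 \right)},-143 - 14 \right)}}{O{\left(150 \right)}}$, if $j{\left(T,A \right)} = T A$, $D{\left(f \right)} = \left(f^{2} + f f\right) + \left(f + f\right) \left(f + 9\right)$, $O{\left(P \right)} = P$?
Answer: $- \frac{1884}{5} \approx -376.8$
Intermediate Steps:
$D{\left(f \right)} = 2 f^{2} + 2 f \left(9 + f\right)$ ($D{\left(f \right)} = \left(f^{2} + f^{2}\right) + 2 f \left(9 + f\right) = 2 f^{2} + 2 f \left(9 + f\right)$)
$j{\left(T,A \right)} = A T$
$\frac{j{\left(D{\left(-12 \right)},-143 - 14 \right)}}{O{\left(150 \right)}} = \frac{\left(-143 - 14\right) 2 \left(-12\right) \left(9 + 2 \left(-12\right)\right)}{150} = \left(-143 - 14\right) 2 \left(-12\right) \left(9 - 24\right) \frac{1}{150} = - 157 \cdot 2 \left(-12\right) \left(-15\right) \frac{1}{150} = \left(-157\right) 360 \cdot \frac{1}{150} = \left(-56520\right) \frac{1}{150} = - \frac{1884}{5}$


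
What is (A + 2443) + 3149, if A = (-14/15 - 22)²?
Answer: 1376536/225 ≈ 6117.9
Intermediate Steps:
A = 118336/225 (A = (-14*1/15 - 22)² = (-14/15 - 22)² = (-344/15)² = 118336/225 ≈ 525.94)
(A + 2443) + 3149 = (118336/225 + 2443) + 3149 = 668011/225 + 3149 = 1376536/225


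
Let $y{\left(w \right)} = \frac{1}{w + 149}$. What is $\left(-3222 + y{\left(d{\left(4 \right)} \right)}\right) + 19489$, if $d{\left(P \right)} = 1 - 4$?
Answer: $\frac{2374983}{146} \approx 16267.0$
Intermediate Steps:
$d{\left(P \right)} = -3$
$y{\left(w \right)} = \frac{1}{149 + w}$
$\left(-3222 + y{\left(d{\left(4 \right)} \right)}\right) + 19489 = \left(-3222 + \frac{1}{149 - 3}\right) + 19489 = \left(-3222 + \frac{1}{146}\right) + 19489 = - \frac{470411}{146} + 19489 = \frac{2374983}{146}$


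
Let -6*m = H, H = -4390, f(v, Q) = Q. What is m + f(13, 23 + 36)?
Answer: 2372/3 ≈ 790.67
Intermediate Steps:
m = 2195/3 (m = -⅙*(-4390) = 2195/3 ≈ 731.67)
m + f(13, 23 + 36) = 2195/3 + (23 + 36) = 2195/3 + 59 = 2372/3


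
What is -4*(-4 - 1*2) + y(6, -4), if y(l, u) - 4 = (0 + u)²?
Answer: 44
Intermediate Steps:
y(l, u) = 4 + u² (y(l, u) = 4 + (0 + u)² = 4 + u²)
-4*(-4 - 1*2) + y(6, -4) = -4*(-4 - 1*2) + (4 + (-4)²) = -4*(-4 - 2) + (4 + 16) = -4*(-6) + 20 = 24 + 20 = 44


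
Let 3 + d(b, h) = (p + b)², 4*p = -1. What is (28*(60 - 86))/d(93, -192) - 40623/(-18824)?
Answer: 5370178487/2590050632 ≈ 2.0734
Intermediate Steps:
p = -¼ (p = (¼)*(-1) = -¼ ≈ -0.25000)
d(b, h) = -3 + (-¼ + b)²
(28*(60 - 86))/d(93, -192) - 40623/(-18824) = (28*(60 - 86))/(-3 + (-1 + 4*93)²/16) - 40623/(-18824) = (28*(-26))/(-3 + (-1 + 372)²/16) - 40623*(-1/18824) = -728/(-3 + (1/16)*371²) + 40623/18824 = -728/(-3 + (1/16)*137641) + 40623/18824 = -728/(-3 + 137641/16) + 40623/18824 = -728/137593/16 + 40623/18824 = -728*16/137593 + 40623/18824 = -11648/137593 + 40623/18824 = 5370178487/2590050632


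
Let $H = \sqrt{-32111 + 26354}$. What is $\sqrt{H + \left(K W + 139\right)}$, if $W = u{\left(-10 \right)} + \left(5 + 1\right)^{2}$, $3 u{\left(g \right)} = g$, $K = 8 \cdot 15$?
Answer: $\sqrt{4059 + i \sqrt{5757}} \approx 63.713 + 0.5954 i$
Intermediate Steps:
$K = 120$
$u{\left(g \right)} = \frac{g}{3}$
$W = \frac{98}{3}$ ($W = \frac{1}{3} \left(-10\right) + \left(5 + 1\right)^{2} = - \frac{10}{3} + 6^{2} = - \frac{10}{3} + 36 = \frac{98}{3} \approx 32.667$)
$H = i \sqrt{5757}$ ($H = \sqrt{-5757} = i \sqrt{5757} \approx 75.875 i$)
$\sqrt{H + \left(K W + 139\right)} = \sqrt{i \sqrt{5757} + \left(120 \cdot \frac{98}{3} + 139\right)} = \sqrt{i \sqrt{5757} + \left(3920 + 139\right)} = \sqrt{i \sqrt{5757} + 4059} = \sqrt{4059 + i \sqrt{5757}}$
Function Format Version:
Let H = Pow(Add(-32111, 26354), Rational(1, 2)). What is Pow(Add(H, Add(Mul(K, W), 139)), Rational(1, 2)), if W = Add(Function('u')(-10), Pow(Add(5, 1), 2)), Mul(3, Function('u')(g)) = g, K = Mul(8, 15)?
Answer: Pow(Add(4059, Mul(I, Pow(5757, Rational(1, 2)))), Rational(1, 2)) ≈ Add(63.713, Mul(0.5954, I))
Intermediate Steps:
K = 120
Function('u')(g) = Mul(Rational(1, 3), g)
W = Rational(98, 3) (W = Add(Mul(Rational(1, 3), -10), Pow(Add(5, 1), 2)) = Add(Rational(-10, 3), Pow(6, 2)) = Add(Rational(-10, 3), 36) = Rational(98, 3) ≈ 32.667)
H = Mul(I, Pow(5757, Rational(1, 2))) (H = Pow(-5757, Rational(1, 2)) = Mul(I, Pow(5757, Rational(1, 2))) ≈ Mul(75.875, I))
Pow(Add(H, Add(Mul(K, W), 139)), Rational(1, 2)) = Pow(Add(Mul(I, Pow(5757, Rational(1, 2))), Add(Mul(120, Rational(98, 3)), 139)), Rational(1, 2)) = Pow(Add(Mul(I, Pow(5757, Rational(1, 2))), Add(3920, 139)), Rational(1, 2)) = Pow(Add(Mul(I, Pow(5757, Rational(1, 2))), 4059), Rational(1, 2)) = Pow(Add(4059, Mul(I, Pow(5757, Rational(1, 2)))), Rational(1, 2))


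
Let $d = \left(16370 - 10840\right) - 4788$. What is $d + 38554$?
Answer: $39296$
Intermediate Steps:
$d = 742$ ($d = 5530 - 4788 = 742$)
$d + 38554 = 742 + 38554 = 39296$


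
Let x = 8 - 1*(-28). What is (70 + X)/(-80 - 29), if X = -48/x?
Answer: -206/327 ≈ -0.62997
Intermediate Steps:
x = 36 (x = 8 + 28 = 36)
X = -4/3 (X = -48/36 = -48*1/36 = -4/3 ≈ -1.3333)
(70 + X)/(-80 - 29) = (70 - 4/3)/(-80 - 29) = (206/3)/(-109) = -1/109*206/3 = -206/327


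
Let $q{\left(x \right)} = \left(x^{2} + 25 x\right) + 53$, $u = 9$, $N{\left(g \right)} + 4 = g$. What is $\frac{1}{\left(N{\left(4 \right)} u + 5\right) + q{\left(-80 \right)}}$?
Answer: $\frac{1}{4458} \approx 0.00022432$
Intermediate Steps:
$N{\left(g \right)} = -4 + g$
$q{\left(x \right)} = 53 + x^{2} + 25 x$
$\frac{1}{\left(N{\left(4 \right)} u + 5\right) + q{\left(-80 \right)}} = \frac{1}{\left(\left(-4 + 4\right) 9 + 5\right) + \left(53 + \left(-80\right)^{2} + 25 \left(-80\right)\right)} = \frac{1}{\left(0 \cdot 9 + 5\right) + \left(53 + 6400 - 2000\right)} = \frac{1}{\left(0 + 5\right) + 4453} = \frac{1}{5 + 4453} = \frac{1}{4458}$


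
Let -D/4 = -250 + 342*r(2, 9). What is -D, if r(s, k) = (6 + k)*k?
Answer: 183680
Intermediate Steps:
r(s, k) = k*(6 + k)
D = -183680 (D = -4*(-250 + 342*(9*(6 + 9))) = -4*(-250 + 342*(9*15)) = -4*(-250 + 342*135) = -4*(-250 + 46170) = -4*45920 = -183680)
-D = -1*(-183680) = 183680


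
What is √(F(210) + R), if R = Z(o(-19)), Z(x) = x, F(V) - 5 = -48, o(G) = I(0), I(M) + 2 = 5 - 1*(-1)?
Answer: I*√39 ≈ 6.245*I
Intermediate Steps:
I(M) = 4 (I(M) = -2 + (5 - 1*(-1)) = -2 + (5 + 1) = -2 + 6 = 4)
o(G) = 4
F(V) = -43 (F(V) = 5 - 48 = -43)
R = 4
√(F(210) + R) = √(-43 + 4) = √(-39) = I*√39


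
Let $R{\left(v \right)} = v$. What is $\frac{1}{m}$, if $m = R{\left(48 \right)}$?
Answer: $\frac{1}{48} \approx 0.020833$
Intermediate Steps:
$m = 48$
$\frac{1}{m} = \frac{1}{48}$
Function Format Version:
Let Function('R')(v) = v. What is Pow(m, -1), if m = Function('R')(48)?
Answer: Rational(1, 48) ≈ 0.020833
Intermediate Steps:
m = 48
Pow(m, -1) = Pow(48, -1) = Rational(1, 48)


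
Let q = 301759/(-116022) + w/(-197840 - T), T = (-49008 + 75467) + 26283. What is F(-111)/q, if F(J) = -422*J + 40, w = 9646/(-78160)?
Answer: -26633050264746441120/1477524123053467 ≈ -18025.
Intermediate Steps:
w = -4823/39080 (w = 9646*(-1/78160) = -4823/39080 ≈ -0.12341)
T = 52742 (T = 26459 + 26283 = 52742)
q = -1477524123053467/568086904670160 (q = 301759/(-116022) - 4823/(39080*(-197840 - 1*52742)) = 301759*(-1/116022) - 4823/(39080*(-197840 - 52742)) = -301759/116022 - 4823/39080/(-250582) = -301759/116022 - 4823/39080*(-1/250582) = -301759/116022 + 4823/9792744560 = -1477524123053467/568086904670160 ≈ -2.6009)
F(J) = 40 - 422*J
F(-111)/q = (40 - 422*(-111))/(-1477524123053467/568086904670160) = (40 + 46842)*(-568086904670160/1477524123053467) = 46882*(-568086904670160/1477524123053467) = -26633050264746441120/1477524123053467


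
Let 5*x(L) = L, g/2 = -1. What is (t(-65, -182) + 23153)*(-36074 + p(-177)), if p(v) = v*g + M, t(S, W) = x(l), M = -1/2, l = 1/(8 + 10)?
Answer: -148866684011/180 ≈ -8.2704e+8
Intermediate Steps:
g = -2 (g = 2*(-1) = -2)
l = 1/18 ≈ 0.055556
M = -1/2 (M = -1*1/2 = -1/2 ≈ -0.50000)
x(L) = L/5
t(S, W) = 1/90 (t(S, W) = (1/5)*(1/18) = 1/90)
p(v) = -1/2 - 2*v (p(v) = v*(-2) - 1/2 = -2*v - 1/2 = -1/2 - 2*v)
(t(-65, -182) + 23153)*(-36074 + p(-177)) = (1/90 + 23153)*(-36074 + (-1/2 - 2*(-177))) = 2083771*(-36074 + (-1/2 + 354))/90 = 2083771*(-36074 + 707/2)/90 = (2083771/90)*(-71441/2) = -148866684011/180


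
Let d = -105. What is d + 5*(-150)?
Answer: -855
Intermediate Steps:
d + 5*(-150) = -105 + 5*(-150) = -105 - 750 = -855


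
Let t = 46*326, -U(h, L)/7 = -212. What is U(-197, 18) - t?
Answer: -13512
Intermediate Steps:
U(h, L) = 1484 (U(h, L) = -7*(-212) = 1484)
t = 14996
U(-197, 18) - t = 1484 - 1*14996 = 1484 - 14996 = -13512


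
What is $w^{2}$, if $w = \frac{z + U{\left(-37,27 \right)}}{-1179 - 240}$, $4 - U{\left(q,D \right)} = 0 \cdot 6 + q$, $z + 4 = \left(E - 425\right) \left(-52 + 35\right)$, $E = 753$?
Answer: $\frac{30680521}{2013561} \approx 15.237$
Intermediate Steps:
$z = -5580$ ($z = -4 + \left(753 - 425\right) \left(-52 + 35\right) = -4 + 328 \left(-17\right) = -4 - 5576 = -5580$)
$U{\left(q,D \right)} = 4 - q$ ($U{\left(q,D \right)} = 4 - \left(0 \cdot 6 + q\right) = 4 - \left(0 + q\right) = 4 - q$)
$w = \frac{5539}{1419}$ ($w = \frac{-5580 + \left(4 - -37\right)}{-1179 - 240} = \frac{-5580 + \left(4 + 37\right)}{-1419} = \left(-5580 + 41\right) \left(- \frac{1}{1419}\right) = \left(-5539\right) \left(- \frac{1}{1419}\right) = \frac{5539}{1419} \approx 3.9035$)
$w^{2} = \left(\frac{5539}{1419}\right)^{2} = \frac{30680521}{2013561}$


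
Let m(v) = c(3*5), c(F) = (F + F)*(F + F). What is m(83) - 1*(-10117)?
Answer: 11017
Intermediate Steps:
c(F) = 4*F**2 (c(F) = (2*F)*(2*F) = 4*F**2)
m(v) = 900 (m(v) = 4*(3*5)**2 = 4*15**2 = 4*225 = 900)
m(83) - 1*(-10117) = 900 - 1*(-10117) = 900 + 10117 = 11017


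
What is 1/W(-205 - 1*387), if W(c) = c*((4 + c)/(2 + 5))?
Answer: 1/49728 ≈ 2.0109e-5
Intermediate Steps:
W(c) = c*(4/7 + c/7) (W(c) = c*((4 + c)/7) = c*((4 + c)*(⅐)) = c*(4/7 + c/7))
1/W(-205 - 1*387) = 1/((-205 - 1*387)*(4 + (-205 - 1*387))/7) = 1/((-205 - 387)*(4 + (-205 - 387))/7) = 1/((⅐)*(-592)*(4 - 592)) = 1/((⅐)*(-592)*(-588)) = 1/49728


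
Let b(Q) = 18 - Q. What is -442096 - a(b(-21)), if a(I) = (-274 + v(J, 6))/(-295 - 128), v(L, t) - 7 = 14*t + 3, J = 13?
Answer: -20778532/47 ≈ -4.4210e+5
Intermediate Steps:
v(L, t) = 10 + 14*t (v(L, t) = 7 + (14*t + 3) = 7 + (3 + 14*t) = 10 + 14*t)
a(I) = 20/47 (a(I) = (-274 + (10 + 14*6))/(-295 - 128) = (-274 + (10 + 84))/(-423) = (-274 + 94)*(-1/423) = -180*(-1/423) = 20/47)
-442096 - a(b(-21)) = -442096 - 1*20/47 = -442096 - 20/47 = -20778532/47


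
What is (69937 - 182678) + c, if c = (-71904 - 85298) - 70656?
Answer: -340599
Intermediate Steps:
c = -227858 (c = -157202 - 70656 = -227858)
(69937 - 182678) + c = (69937 - 182678) - 227858 = -112741 - 227858 = -340599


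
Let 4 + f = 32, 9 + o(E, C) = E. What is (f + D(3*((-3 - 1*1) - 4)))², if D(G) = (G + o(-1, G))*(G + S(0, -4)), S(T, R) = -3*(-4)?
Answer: 190096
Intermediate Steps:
o(E, C) = -9 + E
f = 28 (f = -4 + 32 = 28)
S(T, R) = 12
D(G) = (-10 + G)*(12 + G) (D(G) = (G + (-9 - 1))*(G + 12) = (G - 10)*(12 + G) = (-10 + G)*(12 + G))
(f + D(3*((-3 - 1*1) - 4)))² = (28 + (-120 + (3*((-3 - 1*1) - 4))² + 2*(3*((-3 - 1*1) - 4))))² = (28 + (-120 + (3*((-3 - 1) - 4))² + 2*(3*((-3 - 1) - 4))))² = (28 + (-120 + (3*(-4 - 4))² + 2*(3*(-4 - 4))))² = (28 + (-120 + (3*(-8))² + 2*(3*(-8))))² = (28 + (-120 + (-24)² + 2*(-24)))² = (28 + (-120 + 576 - 48))² = (28 + 408)² = 436² = 190096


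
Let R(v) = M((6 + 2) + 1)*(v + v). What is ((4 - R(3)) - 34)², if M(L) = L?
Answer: 7056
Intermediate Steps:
R(v) = 18*v (R(v) = ((6 + 2) + 1)*(v + v) = (8 + 1)*(2*v) = 9*(2*v) = 18*v)
((4 - R(3)) - 34)² = ((4 - 18*3) - 34)² = ((4 - 1*54) - 34)² = ((4 - 54) - 34)² = (-50 - 34)² = (-84)² = 7056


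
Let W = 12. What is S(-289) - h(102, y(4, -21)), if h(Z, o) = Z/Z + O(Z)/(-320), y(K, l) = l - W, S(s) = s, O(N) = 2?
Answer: -46399/160 ≈ -289.99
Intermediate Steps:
y(K, l) = -12 + l (y(K, l) = l - 1*12 = l - 12 = -12 + l)
h(Z, o) = 159/160 (h(Z, o) = Z/Z + 2/(-320) = 1 + 2*(-1/320) = 1 - 1/160 = 159/160)
S(-289) - h(102, y(4, -21)) = -289 - 1*159/160 = -289 - 159/160 = -46399/160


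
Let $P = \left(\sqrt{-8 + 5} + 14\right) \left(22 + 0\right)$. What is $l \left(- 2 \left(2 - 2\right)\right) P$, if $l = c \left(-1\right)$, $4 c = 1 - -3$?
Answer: $0$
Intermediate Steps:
$P = 308 + 22 i \sqrt{3}$ ($P = \left(\sqrt{-3} + 14\right) 22 = \left(i \sqrt{3} + 14\right) 22 = \left(14 + i \sqrt{3}\right) 22 = 308 + 22 i \sqrt{3} \approx 308.0 + 38.105 i$)
$c = 1$ ($c = \frac{1 - -3}{4} = \frac{1 + 3}{4} = \frac{1}{4} \cdot 4 = 1$)
$l = -1$ ($l = 1 \left(-1\right) = -1$)
$l \left(- 2 \left(2 - 2\right)\right) P = - \left(-2\right) \left(2 - 2\right) \left(308 + 22 i \sqrt{3}\right) = - \left(-2\right) 0 \left(308 + 22 i \sqrt{3}\right) = \left(-1\right) 0 \left(308 + 22 i \sqrt{3}\right) = 0 \left(308 + 22 i \sqrt{3}\right) = 0$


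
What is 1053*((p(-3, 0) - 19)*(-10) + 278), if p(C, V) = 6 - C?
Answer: 398034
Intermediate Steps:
1053*((p(-3, 0) - 19)*(-10) + 278) = 1053*(((6 - 1*(-3)) - 19)*(-10) + 278) = 1053*(((6 + 3) - 19)*(-10) + 278) = 1053*((9 - 19)*(-10) + 278) = 1053*(-10*(-10) + 278) = 1053*(100 + 278) = 1053*378 = 398034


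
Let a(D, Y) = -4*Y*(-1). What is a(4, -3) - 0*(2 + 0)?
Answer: -12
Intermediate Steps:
a(D, Y) = 4*Y
a(4, -3) - 0*(2 + 0) = 4*(-3) - 0*(2 + 0) = -12 - 0*2 = -12 - 6*0 = -12 + 0 = -12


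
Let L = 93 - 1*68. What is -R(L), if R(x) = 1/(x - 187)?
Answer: 1/162 ≈ 0.0061728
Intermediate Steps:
L = 25 (L = 93 - 68 = 25)
R(x) = 1/(-187 + x)
-R(L) = -1/(-187 + 25) = -1/(-162) = -1*(-1/162) = 1/162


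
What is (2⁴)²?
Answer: 256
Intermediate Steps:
(2⁴)² = 16² = 256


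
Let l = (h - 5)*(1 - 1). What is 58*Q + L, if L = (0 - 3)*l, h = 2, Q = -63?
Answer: -3654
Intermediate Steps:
l = 0 (l = (2 - 5)*(1 - 1) = -3*0 = 0)
L = 0 (L = (0 - 3)*0 = -3*0 = 0)
58*Q + L = 58*(-63) + 0 = -3654 + 0 = -3654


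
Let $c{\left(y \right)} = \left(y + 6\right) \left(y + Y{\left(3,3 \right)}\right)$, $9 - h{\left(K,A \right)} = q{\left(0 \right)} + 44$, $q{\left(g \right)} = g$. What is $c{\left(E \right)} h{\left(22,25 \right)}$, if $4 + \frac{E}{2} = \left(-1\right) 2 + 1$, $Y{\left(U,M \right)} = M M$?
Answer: $-140$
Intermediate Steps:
$Y{\left(U,M \right)} = M^{2}$
$E = -10$ ($E = -8 + 2 \left(\left(-1\right) 2 + 1\right) = -8 + 2 \left(-2 + 1\right) = -8 + 2 \left(-1\right) = -8 - 2 = -10$)
$h{\left(K,A \right)} = -35$ ($h{\left(K,A \right)} = 9 - \left(0 + 44\right) = 9 - 44 = -35$)
$c{\left(y \right)} = \left(6 + y\right) \left(9 + y\right)$ ($c{\left(y \right)} = \left(y + 6\right) \left(y + 3^{2}\right) = \left(6 + y\right) \left(y + 9\right) = \left(6 + y\right) \left(9 + y\right)$)
$c{\left(E \right)} h{\left(22,25 \right)} = \left(54 + \left(-10\right)^{2} + 15 \left(-10\right)\right) \left(-35\right) = \left(54 + 100 - 150\right) \left(-35\right) = 4 \left(-35\right) = -140$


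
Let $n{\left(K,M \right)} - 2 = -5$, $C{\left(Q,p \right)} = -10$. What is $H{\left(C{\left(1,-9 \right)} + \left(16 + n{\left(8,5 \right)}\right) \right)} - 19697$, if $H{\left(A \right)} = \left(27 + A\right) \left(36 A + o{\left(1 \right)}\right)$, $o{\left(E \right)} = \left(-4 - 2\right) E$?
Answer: $-16637$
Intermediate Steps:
$o{\left(E \right)} = - 6 E$
$n{\left(K,M \right)} = -3$ ($n{\left(K,M \right)} = 2 - 5 = -3$)
$H{\left(A \right)} = \left(-6 + 36 A\right) \left(27 + A\right)$ ($H{\left(A \right)} = \left(27 + A\right) \left(36 A - 6\right) = \left(27 + A\right) \left(-6 + 36 A\right) = \left(-6 + 36 A\right) \left(27 + A\right)$)
$H{\left(C{\left(1,-9 \right)} + \left(16 + n{\left(8,5 \right)}\right) \right)} - 19697 = \left(-162 + 36 \left(-10 + \left(16 - 3\right)\right)^{2} + 966 \left(-10 + \left(16 - 3\right)\right)\right) - 19697 = \left(-162 + 36 \left(-10 + 13\right)^{2} + 966 \left(-10 + 13\right)\right) - 19697 = \left(-162 + 36 \cdot 3^{2} + 966 \cdot 3\right) - 19697 = \left(-162 + 36 \cdot 9 + 2898\right) - 19697 = \left(-162 + 324 + 2898\right) - 19697 = 3060 - 19697 = -16637$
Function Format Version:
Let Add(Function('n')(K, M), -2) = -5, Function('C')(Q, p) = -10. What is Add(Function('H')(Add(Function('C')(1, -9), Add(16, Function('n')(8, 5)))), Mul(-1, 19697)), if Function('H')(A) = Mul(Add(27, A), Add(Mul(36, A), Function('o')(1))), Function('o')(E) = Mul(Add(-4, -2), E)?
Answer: -16637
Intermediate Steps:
Function('o')(E) = Mul(-6, E)
Function('n')(K, M) = -3 (Function('n')(K, M) = Add(2, -5) = -3)
Function('H')(A) = Mul(Add(-6, Mul(36, A)), Add(27, A)) (Function('H')(A) = Mul(Add(27, A), Add(Mul(36, A), Mul(-6, 1))) = Mul(Add(27, A), Add(Mul(36, A), -6)) = Mul(Add(27, A), Add(-6, Mul(36, A))) = Mul(Add(-6, Mul(36, A)), Add(27, A)))
Add(Function('H')(Add(Function('C')(1, -9), Add(16, Function('n')(8, 5)))), Mul(-1, 19697)) = Add(Add(-162, Mul(36, Pow(Add(-10, Add(16, -3)), 2)), Mul(966, Add(-10, Add(16, -3)))), Mul(-1, 19697)) = Add(Add(-162, Mul(36, Pow(Add(-10, 13), 2)), Mul(966, Add(-10, 13))), -19697) = Add(Add(-162, Mul(36, Pow(3, 2)), Mul(966, 3)), -19697) = Add(Add(-162, Mul(36, 9), 2898), -19697) = Add(Add(-162, 324, 2898), -19697) = Add(3060, -19697) = -16637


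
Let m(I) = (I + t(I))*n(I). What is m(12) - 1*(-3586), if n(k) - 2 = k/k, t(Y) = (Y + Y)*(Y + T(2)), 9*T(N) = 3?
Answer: 4510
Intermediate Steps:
T(N) = 1/3 (T(N) = (1/9)*3 = 1/3)
t(Y) = 2*Y*(1/3 + Y) (t(Y) = (Y + Y)*(Y + 1/3) = (2*Y)*(1/3 + Y) = 2*Y*(1/3 + Y))
n(k) = 3 (n(k) = 2 + k/k = 2 + 1 = 3)
m(I) = 3*I + 2*I*(1 + 3*I) (m(I) = (I + 2*I*(1 + 3*I)/3)*3 = 3*I + 2*I*(1 + 3*I))
m(12) - 1*(-3586) = 12*(5 + 6*12) - 1*(-3586) = 12*(5 + 72) + 3586 = 12*77 + 3586 = 924 + 3586 = 4510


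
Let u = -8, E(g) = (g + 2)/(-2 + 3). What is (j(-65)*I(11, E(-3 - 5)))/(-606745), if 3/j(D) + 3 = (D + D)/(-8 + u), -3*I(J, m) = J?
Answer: 88/24876545 ≈ 3.5375e-6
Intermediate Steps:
E(g) = 2 + g (E(g) = (2 + g)/1 = (2 + g)*1 = 2 + g)
I(J, m) = -J/3
j(D) = 3/(-3 - D/8) (j(D) = 3/(-3 + (D + D)/(-8 - 8)) = 3/(-3 + (2*D)/(-16)) = 3/(-3 + (2*D)*(-1/16)) = 3/(-3 - D/8))
(j(-65)*I(11, E(-3 - 5)))/(-606745) = ((-24/(24 - 65))*(-⅓*11))/(-606745) = (-24/(-41)*(-11/3))*(-1/606745) = (-24*(-1/41)*(-11/3))*(-1/606745) = ((24/41)*(-11/3))*(-1/606745) = -88/41*(-1/606745) = 88/24876545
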